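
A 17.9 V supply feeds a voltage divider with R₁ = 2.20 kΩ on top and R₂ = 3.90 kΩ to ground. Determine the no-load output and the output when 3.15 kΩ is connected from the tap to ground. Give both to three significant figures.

Unloaded: 11.4 V; loaded: 7.91 V

Open-circuit: V = 17.9 × 3.90/(2.20 + 3.90) = 11.4 V.
With the load, R₂ becomes R₂‖R_L = 1.743 kΩ, so V = 17.9 × 1.743/3.943 = 7.91 V.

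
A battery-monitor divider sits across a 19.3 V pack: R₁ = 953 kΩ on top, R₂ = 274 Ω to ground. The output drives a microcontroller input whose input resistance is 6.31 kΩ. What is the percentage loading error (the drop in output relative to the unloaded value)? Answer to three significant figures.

The divider's output (Thévenin) resistance is R₁‖R₂ = 273.9 Ω.
Fractional drop under load = R_th/(R_th + R_L) = 273.9 / (273.9 + 6310) = 0.04160.
So the output falls by 4.16 %.

4.16 %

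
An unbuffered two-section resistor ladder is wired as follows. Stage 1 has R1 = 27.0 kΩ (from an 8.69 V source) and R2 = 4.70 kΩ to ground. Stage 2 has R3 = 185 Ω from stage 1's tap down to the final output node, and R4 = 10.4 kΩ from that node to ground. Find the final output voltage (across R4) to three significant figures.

Stage 2 presents R3+R4 = 10580 Ω as a load on stage 1's tap.
Stage 1's lower leg becomes R2‖(R3+R4) = 3255 Ω, so V_mid = 8.69 × 3255/30250 = 0.9349 V.
Stage 2 is itself unloaded: V_out = V_mid × R4/(R3+R4) = 0.9349 × 10400/10580 = 0.919 V.

V_out ≈ 0.919 V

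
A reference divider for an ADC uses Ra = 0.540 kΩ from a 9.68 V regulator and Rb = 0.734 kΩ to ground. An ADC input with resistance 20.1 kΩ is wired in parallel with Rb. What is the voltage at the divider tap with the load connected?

The load sits in parallel with Rb: Rb‖R_L = (734 × 20100) / (734 + 20100) = 708.1 Ω.
V_out = 9.68 × 708.1 / (540 + 708.1) = 9.68 × 708.1/1248 = 5.49 V.
(Unloaded it would have been 5.58 V.)

V_out ≈ 5.49 V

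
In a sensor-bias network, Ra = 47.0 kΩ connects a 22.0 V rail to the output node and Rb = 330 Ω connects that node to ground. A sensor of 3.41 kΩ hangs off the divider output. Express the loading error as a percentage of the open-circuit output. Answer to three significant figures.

Unloaded V = 22.0 × 330/47330 = 0.15339 V.
Loaded: Rb‖R_L = 300.9 Ω, giving V = 22.0 × 300.9/47300 = 0.13994 V.
Drop = (0.15339 − 0.13994) / 0.15339 = 8.77 %.

8.77 %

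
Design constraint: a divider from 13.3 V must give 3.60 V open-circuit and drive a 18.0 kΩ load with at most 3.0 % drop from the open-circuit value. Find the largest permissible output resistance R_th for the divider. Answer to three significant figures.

R_th ≤ 557 Ω

Loading drop = R_th/(R_th + R_L) ≤ 0.0300, so R_th ≤ R_L · ε/(1−ε) = 18.0 kΩ × 0.0300/0.9700 = 557 Ω.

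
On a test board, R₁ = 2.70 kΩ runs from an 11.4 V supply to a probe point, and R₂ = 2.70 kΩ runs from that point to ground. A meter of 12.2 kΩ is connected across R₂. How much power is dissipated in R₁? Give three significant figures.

Total resistance from the source is R₁ + (R₂‖R_L) = 4.911 kΩ, so I = 11.4/4.911 kΩ = 2.321 mA.
P = I²·R₁ = (2.321 mA)² × 2.70 kΩ = 14.6 mW.

P ≈ 14.6 mW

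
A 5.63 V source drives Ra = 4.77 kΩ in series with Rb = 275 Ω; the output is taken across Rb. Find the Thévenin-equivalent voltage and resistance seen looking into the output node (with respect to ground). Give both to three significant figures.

V_th = 0.307 V, R_th = 260 Ω

V_th is the open-circuit tap voltage: 5.63 × 275/(4770 + 275) = 0.307 V.
With the supply zeroed, Ra and Rb appear in parallel from the tap: R_th = Ra‖Rb = (4770 × 275)/5045 = 260 Ω.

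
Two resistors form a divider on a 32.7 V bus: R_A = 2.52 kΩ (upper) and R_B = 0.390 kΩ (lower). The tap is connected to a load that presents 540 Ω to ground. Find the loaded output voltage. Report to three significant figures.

The load sits in parallel with R_B: R_B‖R_L = (390 × 540) / (390 + 540) = 226.5 Ω.
V_out = 32.7 × 226.5 / (2520 + 226.5) = 32.7 × 226.5/2746 = 2.70 V.

V_out ≈ 2.70 V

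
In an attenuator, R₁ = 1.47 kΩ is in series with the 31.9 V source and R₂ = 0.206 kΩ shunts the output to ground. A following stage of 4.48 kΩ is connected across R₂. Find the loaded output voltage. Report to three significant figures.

The load sits in parallel with R₂: R₂‖R_L = (206 × 4480) / (206 + 4480) = 196.9 Ω.
V_out = 31.9 × 196.9 / (1470 + 196.9) = 31.9 × 196.9/1667 = 3.77 V.

V_out ≈ 3.77 V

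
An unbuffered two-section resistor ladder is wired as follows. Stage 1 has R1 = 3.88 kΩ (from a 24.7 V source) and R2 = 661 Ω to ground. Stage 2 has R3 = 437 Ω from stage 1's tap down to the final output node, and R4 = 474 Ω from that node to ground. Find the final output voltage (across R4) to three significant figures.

V_out ≈ 1.15 V

Stage 2 presents R3+R4 = 911.0 Ω as a load on stage 1's tap.
Stage 1's lower leg becomes R2‖(R3+R4) = 383.1 Ω, so V_mid = 24.7 × 383.1/4263 = 2.219 V.
Stage 2 is itself unloaded: V_out = V_mid × R4/(R3+R4) = 2.219 × 474/911.0 = 1.15 V.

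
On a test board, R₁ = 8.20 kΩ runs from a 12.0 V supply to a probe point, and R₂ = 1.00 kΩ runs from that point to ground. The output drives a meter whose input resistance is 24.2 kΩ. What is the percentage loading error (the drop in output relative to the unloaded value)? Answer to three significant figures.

The divider's output (Thévenin) resistance is R₁‖R₂ = 0.8913 kΩ.
Fractional drop under load = R_th/(R_th + R_L) = 0.8913 / (0.8913 + 24.2) = 0.03552.
So the output falls by 3.55 %.

3.55 %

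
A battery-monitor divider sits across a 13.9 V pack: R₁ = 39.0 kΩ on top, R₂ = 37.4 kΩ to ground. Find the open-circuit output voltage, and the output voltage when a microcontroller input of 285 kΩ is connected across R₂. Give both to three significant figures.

Unloaded: 6.80 V; loaded: 6.38 V

Open-circuit: V = 13.9 × 37.4/(39.0 + 37.4) = 6.80 V.
With the load, R₂ becomes R₂‖R_L = 33.06 kΩ, so V = 13.9 × 33.06/72.06 = 6.38 V.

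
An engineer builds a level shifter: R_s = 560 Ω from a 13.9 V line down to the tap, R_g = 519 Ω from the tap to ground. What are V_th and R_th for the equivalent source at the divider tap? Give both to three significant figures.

V_th is the open-circuit tap voltage: 13.9 × 519/(560 + 519) = 6.69 V.
With the supply zeroed, R_s and R_g appear in parallel from the tap: R_th = R_s‖R_g = (560 × 519)/1079 = 269 Ω.

V_th = 6.69 V, R_th = 269 Ω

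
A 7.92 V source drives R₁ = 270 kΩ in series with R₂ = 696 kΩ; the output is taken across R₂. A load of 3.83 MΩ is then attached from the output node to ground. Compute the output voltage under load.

V_out ≈ 5.43 V

The load sits in parallel with R₂: R₂‖R_L = (696 × 3830) / (696 + 3830) = 589.0 kΩ.
V_out = 7.92 × 589.0 / (270 + 589.0) = 7.92 × 589.0/859.0 = 5.43 V.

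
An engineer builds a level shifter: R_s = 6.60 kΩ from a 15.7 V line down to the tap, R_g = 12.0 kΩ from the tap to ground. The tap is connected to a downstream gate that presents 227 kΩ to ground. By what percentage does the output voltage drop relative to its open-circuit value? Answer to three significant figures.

1.84 %

The divider's output (Thévenin) resistance is R_s‖R_g = 4.258 kΩ.
Fractional drop under load = R_th/(R_th + R_L) = 4.258 / (4.258 + 227) = 0.01841.
So the output falls by 1.84 %.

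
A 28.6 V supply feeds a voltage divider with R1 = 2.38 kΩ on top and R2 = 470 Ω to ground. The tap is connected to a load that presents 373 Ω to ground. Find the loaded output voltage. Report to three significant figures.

The load sits in parallel with R2: R2‖R_L = (470 × 373) / (470 + 373) = 208.0 Ω.
V_out = 28.6 × 208.0 / (2380 + 208.0) = 28.6 × 208.0/2588 = 2.30 V.

V_out ≈ 2.30 V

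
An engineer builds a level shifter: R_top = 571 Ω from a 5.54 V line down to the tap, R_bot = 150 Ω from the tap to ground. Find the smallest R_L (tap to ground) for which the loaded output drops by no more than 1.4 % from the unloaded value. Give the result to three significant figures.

Output resistance R_th = R_top‖R_bot = (571 × 150)/721.0 = 118.8 Ω.
The fractional drop is R_th/(R_th + R_L); requiring this ≤ 0.0140 gives R_L ≥ R_th(1/0.0140 − 1) = 118.8 × 70.43 = 8.37 kΩ.

R_L(min) ≈ 8.37 kΩ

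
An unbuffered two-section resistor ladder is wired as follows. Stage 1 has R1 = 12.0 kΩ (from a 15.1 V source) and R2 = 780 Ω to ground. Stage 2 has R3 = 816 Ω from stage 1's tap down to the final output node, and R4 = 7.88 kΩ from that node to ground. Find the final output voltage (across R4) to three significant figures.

V_out ≈ 0.770 V

Stage 2 presents R3+R4 = 8696 Ω as a load on stage 1's tap.
Stage 1's lower leg becomes R2‖(R3+R4) = 715.8 Ω, so V_mid = 15.1 × 715.8/12720 = 0.8500 V.
Stage 2 is itself unloaded: V_out = V_mid × R4/(R3+R4) = 0.8500 × 7880/8696 = 0.770 V.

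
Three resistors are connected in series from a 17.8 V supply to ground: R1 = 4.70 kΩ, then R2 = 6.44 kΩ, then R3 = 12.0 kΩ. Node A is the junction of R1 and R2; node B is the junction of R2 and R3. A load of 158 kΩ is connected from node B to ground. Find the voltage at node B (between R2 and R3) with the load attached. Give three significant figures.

At node B, R3 is in parallel with the load: R3‖R_L = 11.15 kΩ.
Below node A the resistance is R2 + (R3‖R_L) = 17.59 kΩ, so V_A = 17.8 × 17.59/22.29 = 14.05 V.
Then V_B = V_A × (R3‖R_L)/(R2 + R3‖R_L) = 14.05 × 11.15/17.59 = 8.91 V.

V ≈ 8.91 V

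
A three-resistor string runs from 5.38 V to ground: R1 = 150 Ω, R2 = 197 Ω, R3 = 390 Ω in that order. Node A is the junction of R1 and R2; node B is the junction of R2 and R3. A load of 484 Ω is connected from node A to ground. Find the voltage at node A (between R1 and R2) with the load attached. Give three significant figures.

V ≈ 3.44 V

Below node A the series string R2+R3 = 587.0 Ω sits in parallel with the 484 Ω load: 265.3 Ω.
V_A = 5.38 × 265.3/(150 + 265.3) = 3.44 V.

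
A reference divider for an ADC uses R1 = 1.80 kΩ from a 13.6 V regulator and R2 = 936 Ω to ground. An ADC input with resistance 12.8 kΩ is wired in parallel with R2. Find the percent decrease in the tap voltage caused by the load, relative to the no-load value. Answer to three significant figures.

The divider's output (Thévenin) resistance is R1‖R2 = 615.8 Ω.
Fractional drop under load = R_th/(R_th + R_L) = 615.8 / (615.8 + 12800) = 0.04590.
So the output falls by 4.59 %.

4.59 %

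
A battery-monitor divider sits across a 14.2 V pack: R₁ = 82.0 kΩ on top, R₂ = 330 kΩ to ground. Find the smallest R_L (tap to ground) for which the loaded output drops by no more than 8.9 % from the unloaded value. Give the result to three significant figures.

R_L(min) ≈ 672 kΩ

Output resistance R_th = R₁‖R₂ = (82.0 × 330)/412.0 = 65.68 kΩ.
The fractional drop is R_th/(R_th + R_L); requiring this ≤ 0.0890 gives R_L ≥ R_th(1/0.0890 − 1) = 65.68 × 10.24 = 672 kΩ.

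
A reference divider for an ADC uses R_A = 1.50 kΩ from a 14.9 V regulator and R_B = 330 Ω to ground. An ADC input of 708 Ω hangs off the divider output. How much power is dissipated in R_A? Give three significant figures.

P ≈ 112 mW

Total resistance from the source is R_A + (R_B‖R_L) = 1725 Ω, so I = 14.9/1725 Ω = 8.637 mA.
P = I²·R_A = (8.637 mA)² × 1.50 kΩ = 112 mW.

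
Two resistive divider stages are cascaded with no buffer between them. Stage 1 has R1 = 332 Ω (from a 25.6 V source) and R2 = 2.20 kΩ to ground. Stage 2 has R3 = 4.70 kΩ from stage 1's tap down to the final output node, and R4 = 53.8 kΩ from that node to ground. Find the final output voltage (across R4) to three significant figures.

Stage 2 presents R3+R4 = 58500 Ω as a load on stage 1's tap.
Stage 1's lower leg becomes R2‖(R3+R4) = 2120 Ω, so V_mid = 25.6 × 2120/2452 = 22.13 V.
Stage 2 is itself unloaded: V_out = V_mid × R4/(R3+R4) = 22.13 × 53800/58500 = 20.4 V.

V_out ≈ 20.4 V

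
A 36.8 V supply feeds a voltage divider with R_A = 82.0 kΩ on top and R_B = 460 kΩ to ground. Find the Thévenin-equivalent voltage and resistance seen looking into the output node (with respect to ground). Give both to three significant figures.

V_th = 31.2 V, R_th = 69.6 kΩ

V_th is the open-circuit tap voltage: 36.8 × 460/(82.0 + 460) = 31.2 V.
With the supply zeroed, R_A and R_B appear in parallel from the tap: R_th = R_A‖R_B = (82.0 × 460)/542.0 = 69.6 kΩ.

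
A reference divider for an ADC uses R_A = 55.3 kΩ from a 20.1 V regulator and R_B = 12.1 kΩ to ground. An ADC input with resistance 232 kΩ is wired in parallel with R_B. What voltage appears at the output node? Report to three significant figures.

V_out ≈ 3.46 V

The load sits in parallel with R_B: R_B‖R_L = (12.1 × 232) / (12.1 + 232) = 11.50 kΩ.
V_out = 20.1 × 11.50 / (55.3 + 11.50) = 20.1 × 11.50/66.80 = 3.46 V.
(Unloaded it would have been 3.61 V.)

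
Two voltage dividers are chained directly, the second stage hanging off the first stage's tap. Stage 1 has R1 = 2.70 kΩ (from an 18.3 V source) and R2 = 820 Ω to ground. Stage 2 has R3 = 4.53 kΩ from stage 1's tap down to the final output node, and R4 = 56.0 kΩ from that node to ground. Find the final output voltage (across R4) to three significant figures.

Stage 2 presents R3+R4 = 60530 Ω as a load on stage 1's tap.
Stage 1's lower leg becomes R2‖(R3+R4) = 809.0 Ω, so V_mid = 18.3 × 809.0/3509 = 4.219 V.
Stage 2 is itself unloaded: V_out = V_mid × R4/(R3+R4) = 4.219 × 56000/60530 = 3.90 V.

V_out ≈ 3.90 V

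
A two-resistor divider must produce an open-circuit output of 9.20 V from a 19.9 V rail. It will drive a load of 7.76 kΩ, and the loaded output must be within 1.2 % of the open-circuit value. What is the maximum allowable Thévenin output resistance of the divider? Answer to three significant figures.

R_th ≤ 94.3 Ω

Loading drop = R_th/(R_th + R_L) ≤ 0.0120, so R_th ≤ R_L · ε/(1−ε) = 7.76 kΩ × 0.0120/0.9880 = 94.3 Ω.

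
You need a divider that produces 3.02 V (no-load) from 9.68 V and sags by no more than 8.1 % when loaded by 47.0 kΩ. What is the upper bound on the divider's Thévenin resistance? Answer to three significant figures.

R_th ≤ 4.14 kΩ

Loading drop = R_th/(R_th + R_L) ≤ 0.0810, so R_th ≤ R_L · ε/(1−ε) = 47.0 kΩ × 0.0810/0.9190 = 4.14 kΩ.
(Any R1, R2 with R2/(R1+R2) = 0.312 and R1‖R2 ≤ 4.14 kΩ will meet the spec.)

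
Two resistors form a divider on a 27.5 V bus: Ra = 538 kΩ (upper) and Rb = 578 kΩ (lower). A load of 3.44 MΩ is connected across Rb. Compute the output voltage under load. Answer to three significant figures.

V_out ≈ 13.2 V

The load sits in parallel with Rb: Rb‖R_L = (578 × 3440) / (578 + 3440) = 494.9 kΩ.
V_out = 27.5 × 494.9 / (538 + 494.9) = 27.5 × 494.9/1033 = 13.2 V.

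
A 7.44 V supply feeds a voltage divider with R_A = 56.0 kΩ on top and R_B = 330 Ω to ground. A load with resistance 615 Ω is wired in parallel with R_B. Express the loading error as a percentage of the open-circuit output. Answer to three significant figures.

34.8 %

The divider's output (Thévenin) resistance is R_A‖R_B = 328.1 Ω.
Fractional drop under load = R_th/(R_th + R_L) = 328.1 / (328.1 + 615) = 0.3479.
So the output falls by 34.8 %.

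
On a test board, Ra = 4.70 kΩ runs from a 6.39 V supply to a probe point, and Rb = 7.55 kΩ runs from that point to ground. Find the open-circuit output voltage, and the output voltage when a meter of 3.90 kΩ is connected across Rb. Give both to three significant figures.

Unloaded: 3.94 V; loaded: 2.26 V

Open-circuit: V = 6.39 × 7.55/(4.70 + 7.55) = 3.94 V.
With the load, Rb becomes Rb‖R_L = 2.572 kΩ, so V = 6.39 × 2.572/7.272 = 2.26 V.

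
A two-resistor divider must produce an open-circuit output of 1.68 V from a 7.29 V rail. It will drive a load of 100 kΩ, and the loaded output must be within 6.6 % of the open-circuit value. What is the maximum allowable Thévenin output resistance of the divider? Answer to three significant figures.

R_th ≤ 7.07 kΩ

Loading drop = R_th/(R_th + R_L) ≤ 0.0660, so R_th ≤ R_L · ε/(1−ε) = 100 kΩ × 0.0660/0.9340 = 7.07 kΩ.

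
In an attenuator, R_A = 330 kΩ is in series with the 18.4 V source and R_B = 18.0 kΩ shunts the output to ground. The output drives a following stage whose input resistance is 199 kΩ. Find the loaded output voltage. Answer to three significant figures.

The load sits in parallel with R_B: R_B‖R_L = (18.0 × 199) / (18.0 + 199) = 16.51 kΩ.
V_out = 18.4 × 16.51 / (330 + 16.51) = 18.4 × 16.51/346.5 = 0.877 V.

V_out ≈ 0.877 V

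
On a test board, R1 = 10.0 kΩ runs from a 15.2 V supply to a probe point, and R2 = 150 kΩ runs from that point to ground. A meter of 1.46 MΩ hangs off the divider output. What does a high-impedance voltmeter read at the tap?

V_out ≈ 14.2 V

The load sits in parallel with R2: R2‖R_L = (150 × 1460) / (150 + 1460) = 136.0 kΩ.
V_out = 15.2 × 136.0 / (10.0 + 136.0) = 15.2 × 136.0/146.0 = 14.2 V.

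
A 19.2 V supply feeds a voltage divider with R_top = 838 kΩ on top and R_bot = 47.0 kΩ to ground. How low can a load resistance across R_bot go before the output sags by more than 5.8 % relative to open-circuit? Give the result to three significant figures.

R_L(min) ≈ 723 kΩ

Output resistance R_th = R_top‖R_bot = (838 × 47.0)/885.0 = 44.50 kΩ.
The fractional drop is R_th/(R_th + R_L); requiring this ≤ 0.0580 gives R_L ≥ R_th(1/0.0580 − 1) = 44.50 × 16.24 = 723 kΩ.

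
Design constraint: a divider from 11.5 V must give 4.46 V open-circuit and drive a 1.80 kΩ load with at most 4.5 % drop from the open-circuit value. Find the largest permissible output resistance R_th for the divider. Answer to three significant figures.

R_th ≤ 84.8 Ω

Loading drop = R_th/(R_th + R_L) ≤ 0.0450, so R_th ≤ R_L · ε/(1−ε) = 1.80 kΩ × 0.0450/0.9550 = 84.8 Ω.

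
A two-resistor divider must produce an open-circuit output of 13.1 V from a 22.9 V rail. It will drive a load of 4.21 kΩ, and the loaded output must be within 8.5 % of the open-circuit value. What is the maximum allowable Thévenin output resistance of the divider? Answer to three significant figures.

Loading drop = R_th/(R_th + R_L) ≤ 0.0850, so R_th ≤ R_L · ε/(1−ε) = 4.21 kΩ × 0.0850/0.9150 = 391 Ω.

R_th ≤ 391 Ω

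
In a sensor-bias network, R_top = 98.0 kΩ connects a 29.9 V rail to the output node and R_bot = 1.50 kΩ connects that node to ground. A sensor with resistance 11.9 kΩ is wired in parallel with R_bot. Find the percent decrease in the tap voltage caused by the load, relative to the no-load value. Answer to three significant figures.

The divider's output (Thévenin) resistance is R_top‖R_bot = 1.477 kΩ.
Fractional drop under load = R_th/(R_th + R_L) = 1.477 / (1.477 + 11.9) = 0.1104.
So the output falls by 11.0 %.

11.0 %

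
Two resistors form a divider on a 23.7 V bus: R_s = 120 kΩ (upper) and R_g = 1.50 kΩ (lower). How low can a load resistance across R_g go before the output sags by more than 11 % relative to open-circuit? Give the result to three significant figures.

Output resistance R_th = R_s‖R_g = (120 × 1.50)/121.5 = 1.481 kΩ.
The fractional drop is R_th/(R_th + R_L); requiring this ≤ 0.110 gives R_L ≥ R_th(1/0.110 − 1) = 1.481 × 8.091 = 12.0 kΩ.

R_L(min) ≈ 12.0 kΩ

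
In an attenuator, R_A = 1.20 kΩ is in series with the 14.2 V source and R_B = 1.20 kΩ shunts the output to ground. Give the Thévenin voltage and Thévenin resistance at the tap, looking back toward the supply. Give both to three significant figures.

V_th = 7.10 V, R_th = 600 Ω

V_th is the open-circuit tap voltage: 14.2 × 1.20/(1.20 + 1.20) = 7.10 V.
With the supply zeroed, R_A and R_B appear in parallel from the tap: R_th = R_A‖R_B = (1.20 × 1.20)/2.400 = 600 Ω.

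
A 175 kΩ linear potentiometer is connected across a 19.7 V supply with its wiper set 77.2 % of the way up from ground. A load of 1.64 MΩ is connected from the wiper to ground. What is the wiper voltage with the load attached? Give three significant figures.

V ≈ 14.9 V

The wiper splits the pot into (1−α)R = 39.90 kΩ above and αR = 135.1 kΩ below.
Lower section ‖ load = 124.8 kΩ.
V_wiper = 19.7 × 124.8/(39.90 + 124.8) = 14.9 V.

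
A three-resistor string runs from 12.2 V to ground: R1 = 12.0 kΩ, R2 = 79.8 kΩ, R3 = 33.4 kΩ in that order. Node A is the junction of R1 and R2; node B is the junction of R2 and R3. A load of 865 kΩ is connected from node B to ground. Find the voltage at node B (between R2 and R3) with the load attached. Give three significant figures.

At node B, R3 is in parallel with the load: R3‖R_L = 32.16 kΩ.
Below node A the resistance is R2 + (R3‖R_L) = 112.0 kΩ, so V_A = 12.2 × 112.0/124.0 = 11.02 V.
Then V_B = V_A × (R3‖R_L)/(R2 + R3‖R_L) = 11.02 × 32.16/112.0 = 3.17 V.

V ≈ 3.17 V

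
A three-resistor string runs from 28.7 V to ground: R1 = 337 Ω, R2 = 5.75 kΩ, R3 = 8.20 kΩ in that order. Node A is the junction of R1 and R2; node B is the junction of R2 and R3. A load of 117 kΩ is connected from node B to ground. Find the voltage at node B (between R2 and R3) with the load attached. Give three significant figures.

At node B, R3 is in parallel with the load: R3‖R_L = 7663 Ω.
Below node A the resistance is R2 + (R3‖R_L) = 13410 Ω, so V_A = 28.7 × 13410/13750 = 28.00 V.
Then V_B = V_A × (R3‖R_L)/(R2 + R3‖R_L) = 28.00 × 7663/13410 = 16.0 V.

V ≈ 16.0 V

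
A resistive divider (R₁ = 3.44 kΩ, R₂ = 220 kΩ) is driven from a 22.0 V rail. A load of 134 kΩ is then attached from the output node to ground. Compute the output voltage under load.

The load sits in parallel with R₂: R₂‖R_L = (220 × 134) / (220 + 134) = 83.28 kΩ.
V_out = 22.0 × 83.28 / (3.44 + 83.28) = 22.0 × 83.28/86.72 = 21.1 V.

V_out ≈ 21.1 V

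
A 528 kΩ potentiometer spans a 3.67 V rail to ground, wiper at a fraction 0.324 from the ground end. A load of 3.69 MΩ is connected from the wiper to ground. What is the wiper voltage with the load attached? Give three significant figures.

V ≈ 1.15 V

The wiper splits the pot into (1−α)R = 356.9 kΩ above and αR = 171.1 kΩ below.
Lower section ‖ load = 163.5 kΩ.
V_wiper = 3.67 × 163.5/(356.9 + 163.5) = 1.15 V.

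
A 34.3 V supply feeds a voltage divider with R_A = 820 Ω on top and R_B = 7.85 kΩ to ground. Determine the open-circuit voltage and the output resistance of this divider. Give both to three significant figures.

V_th is the open-circuit tap voltage: 34.3 × 7850/(820 + 7850) = 31.1 V.
With the supply zeroed, R_A and R_B appear in parallel from the tap: R_th = R_A‖R_B = (820 × 7850)/8670 = 742 Ω.

V_th = 31.1 V, R_th = 742 Ω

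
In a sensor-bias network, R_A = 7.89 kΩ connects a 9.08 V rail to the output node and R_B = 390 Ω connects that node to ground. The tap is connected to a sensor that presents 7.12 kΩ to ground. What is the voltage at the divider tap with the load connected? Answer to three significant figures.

V_out ≈ 0.406 V

The load sits in parallel with R_B: R_B‖R_L = (390 × 7120) / (390 + 7120) = 369.7 Ω.
V_out = 9.08 × 369.7 / (7890 + 369.7) = 9.08 × 369.7/8260 = 0.406 V.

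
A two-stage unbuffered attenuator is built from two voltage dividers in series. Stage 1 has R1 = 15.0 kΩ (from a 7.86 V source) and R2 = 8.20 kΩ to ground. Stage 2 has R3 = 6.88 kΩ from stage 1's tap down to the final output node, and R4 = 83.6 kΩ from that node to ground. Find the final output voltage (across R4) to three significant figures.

Stage 2 presents R3+R4 = 90.48 kΩ as a load on stage 1's tap.
Stage 1's lower leg becomes R2‖(R3+R4) = 7.519 kΩ, so V_mid = 7.86 × 7.519/22.52 = 2.624 V.
Stage 2 is itself unloaded: V_out = V_mid × R4/(R3+R4) = 2.624 × 83.6/90.48 = 2.42 V.

V_out ≈ 2.42 V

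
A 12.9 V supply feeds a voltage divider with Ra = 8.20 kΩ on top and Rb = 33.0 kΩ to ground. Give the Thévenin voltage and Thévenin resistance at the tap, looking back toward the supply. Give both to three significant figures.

V_th is the open-circuit tap voltage: 12.9 × 33.0/(8.20 + 33.0) = 10.3 V.
With the supply zeroed, Ra and Rb appear in parallel from the tap: R_th = Ra‖Rb = (8.20 × 33.0)/41.20 = 6.57 kΩ.

V_th = 10.3 V, R_th = 6.57 kΩ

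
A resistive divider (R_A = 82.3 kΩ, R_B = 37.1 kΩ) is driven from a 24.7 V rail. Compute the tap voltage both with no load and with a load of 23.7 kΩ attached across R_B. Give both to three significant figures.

Unloaded: 7.67 V; loaded: 3.69 V

Open-circuit: V = 24.7 × 37.1/(82.3 + 37.1) = 7.67 V.
With the load, R_B becomes R_B‖R_L = 14.46 kΩ, so V = 24.7 × 14.46/96.76 = 3.69 V.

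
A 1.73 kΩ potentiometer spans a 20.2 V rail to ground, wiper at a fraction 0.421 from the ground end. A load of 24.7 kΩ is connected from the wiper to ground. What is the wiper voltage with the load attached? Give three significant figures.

V ≈ 8.36 V

The wiper splits the pot into (1−α)R = 1002 Ω above and αR = 728.3 Ω below.
Lower section ‖ load = 707.5 Ω.
V_wiper = 20.2 × 707.5/(1002 + 707.5) = 8.36 V.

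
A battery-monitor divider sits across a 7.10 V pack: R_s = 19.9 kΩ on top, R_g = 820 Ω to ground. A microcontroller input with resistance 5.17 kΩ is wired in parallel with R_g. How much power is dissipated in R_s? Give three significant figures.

Total resistance from the source is R_s + (R_g‖R_L) = 20610 Ω, so I = 7.10/20610 Ω = 0.3445 mA.
P = I²·R_s = (0.3445 mA)² × 19.9 kΩ = 2.36 mW.

P ≈ 2.36 mW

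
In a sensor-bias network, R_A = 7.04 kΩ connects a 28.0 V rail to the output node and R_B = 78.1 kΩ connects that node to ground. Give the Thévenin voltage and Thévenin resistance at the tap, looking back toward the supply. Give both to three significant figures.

V_th = 25.7 V, R_th = 6.46 kΩ

V_th is the open-circuit tap voltage: 28.0 × 78.1/(7.04 + 78.1) = 25.7 V.
With the supply zeroed, R_A and R_B appear in parallel from the tap: R_th = R_A‖R_B = (7.04 × 78.1)/85.14 = 6.46 kΩ.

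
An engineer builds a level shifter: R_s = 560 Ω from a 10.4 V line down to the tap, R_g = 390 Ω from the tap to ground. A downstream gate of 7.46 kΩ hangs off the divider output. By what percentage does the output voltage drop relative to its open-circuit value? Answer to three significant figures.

The divider's output (Thévenin) resistance is R_s‖R_g = 229.9 Ω.
Fractional drop under load = R_th/(R_th + R_L) = 229.9 / (229.9 + 7460) = 0.02990.
So the output falls by 2.99 %.

2.99 %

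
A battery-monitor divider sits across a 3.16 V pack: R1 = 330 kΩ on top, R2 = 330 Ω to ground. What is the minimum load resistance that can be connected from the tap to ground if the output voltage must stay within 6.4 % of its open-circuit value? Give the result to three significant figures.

Output resistance R_th = R1‖R2 = (330000 × 330)/330300 = 329.7 Ω.
The fractional drop is R_th/(R_th + R_L); requiring this ≤ 0.0640 gives R_L ≥ R_th(1/0.0640 − 1) = 329.7 × 14.62 = 4.82 kΩ.

R_L(min) ≈ 4.82 kΩ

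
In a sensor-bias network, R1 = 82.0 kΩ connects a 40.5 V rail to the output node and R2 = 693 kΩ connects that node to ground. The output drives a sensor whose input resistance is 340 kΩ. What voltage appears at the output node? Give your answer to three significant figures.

The load sits in parallel with R2: R2‖R_L = (693 × 340) / (693 + 340) = 228.1 kΩ.
V_out = 40.5 × 228.1 / (82.0 + 228.1) = 40.5 × 228.1/310.1 = 29.8 V.
(Unloaded it would have been 36.2 V.)

V_out ≈ 29.8 V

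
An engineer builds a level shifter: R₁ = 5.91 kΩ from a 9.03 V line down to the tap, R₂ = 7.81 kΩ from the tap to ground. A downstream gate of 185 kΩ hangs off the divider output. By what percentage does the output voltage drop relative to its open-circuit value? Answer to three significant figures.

1.79 %

The divider's output (Thévenin) resistance is R₁‖R₂ = 3.364 kΩ.
Fractional drop under load = R_th/(R_th + R_L) = 3.364 / (3.364 + 185) = 0.01786.
So the output falls by 1.79 %.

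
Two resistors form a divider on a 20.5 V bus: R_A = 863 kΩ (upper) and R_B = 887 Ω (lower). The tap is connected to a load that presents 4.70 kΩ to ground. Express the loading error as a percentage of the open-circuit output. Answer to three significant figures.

Unloaded V = 20.5 × 887/863900 = 0.02105 V.
Loaded: R_B‖R_L = 746.2 Ω, giving V = 20.5 × 746.2/863700 = 0.01771 V.
Drop = (0.02105 − 0.01771) / 0.02105 = 15.9 %.

15.9 %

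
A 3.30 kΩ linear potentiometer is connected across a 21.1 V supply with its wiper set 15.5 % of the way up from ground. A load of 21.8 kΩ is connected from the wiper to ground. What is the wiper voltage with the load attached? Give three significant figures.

The wiper splits the pot into (1−α)R = 2788 Ω above and αR = 511.5 Ω below.
Lower section ‖ load = 499.8 Ω.
V_wiper = 21.1 × 499.8/(2788 + 499.8) = 3.21 V.

V ≈ 3.21 V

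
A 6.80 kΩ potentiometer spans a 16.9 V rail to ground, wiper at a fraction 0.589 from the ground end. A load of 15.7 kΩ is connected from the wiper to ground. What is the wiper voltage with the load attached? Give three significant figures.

V ≈ 9.01 V

The wiper splits the pot into (1−α)R = 2.795 kΩ above and αR = 4.005 kΩ below.
Lower section ‖ load = 3.191 kΩ.
V_wiper = 16.9 × 3.191/(2.795 + 3.191) = 9.01 V.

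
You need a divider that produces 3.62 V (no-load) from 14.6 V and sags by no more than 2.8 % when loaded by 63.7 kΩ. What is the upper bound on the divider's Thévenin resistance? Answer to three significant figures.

Loading drop = R_th/(R_th + R_L) ≤ 0.0280, so R_th ≤ R_L · ε/(1−ε) = 63.7 kΩ × 0.0280/0.9720 = 1.83 kΩ.

R_th ≤ 1.83 kΩ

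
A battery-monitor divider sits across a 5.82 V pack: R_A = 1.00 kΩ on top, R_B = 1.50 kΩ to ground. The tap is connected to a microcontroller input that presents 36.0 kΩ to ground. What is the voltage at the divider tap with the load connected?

V_out ≈ 3.43 V

The load sits in parallel with R_B: R_B‖R_L = (1.50 × 36.0) / (1.50 + 36.0) = 1.440 kΩ.
V_out = 5.82 × 1.440 / (1.00 + 1.440) = 5.82 × 1.440/2.440 = 3.43 V.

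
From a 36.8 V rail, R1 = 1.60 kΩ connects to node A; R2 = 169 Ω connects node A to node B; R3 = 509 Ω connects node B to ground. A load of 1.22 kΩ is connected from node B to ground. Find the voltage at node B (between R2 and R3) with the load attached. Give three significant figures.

At node B, R3 is in parallel with the load: R3‖R_L = 359.2 Ω.
Below node A the resistance is R2 + (R3‖R_L) = 528.2 Ω, so V_A = 36.8 × 528.2/2128 = 9.133 V.
Then V_B = V_A × (R3‖R_L)/(R2 + R3‖R_L) = 9.133 × 359.2/528.2 = 6.21 V.

V ≈ 6.21 V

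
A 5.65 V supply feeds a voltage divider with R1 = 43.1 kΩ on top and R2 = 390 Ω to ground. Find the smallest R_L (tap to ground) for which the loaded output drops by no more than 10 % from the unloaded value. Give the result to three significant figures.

R_L(min) ≈ 3.48 kΩ

Output resistance R_th = R1‖R2 = (43100 × 390)/43490 = 386.5 Ω.
The fractional drop is R_th/(R_th + R_L); requiring this ≤ 0.100 gives R_L ≥ R_th(1/0.100 − 1) = 386.5 × 9.000 = 3.48 kΩ.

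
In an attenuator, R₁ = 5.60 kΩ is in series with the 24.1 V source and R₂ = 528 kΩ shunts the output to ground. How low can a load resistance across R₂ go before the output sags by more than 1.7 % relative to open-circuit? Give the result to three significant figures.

R_L(min) ≈ 320 kΩ

Output resistance R_th = R₁‖R₂ = (5.60 × 528)/533.6 = 5.541 kΩ.
The fractional drop is R_th/(R_th + R_L); requiring this ≤ 0.0170 gives R_L ≥ R_th(1/0.0170 − 1) = 5.541 × 57.82 = 320 kΩ.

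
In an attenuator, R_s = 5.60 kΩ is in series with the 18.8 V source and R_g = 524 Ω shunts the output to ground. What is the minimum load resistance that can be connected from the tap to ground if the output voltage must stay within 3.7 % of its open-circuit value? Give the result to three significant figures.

R_L(min) ≈ 12.5 kΩ

Output resistance R_th = R_s‖R_g = (5600 × 524)/6124 = 479.2 Ω.
The fractional drop is R_th/(R_th + R_L); requiring this ≤ 0.0370 gives R_L ≥ R_th(1/0.0370 − 1) = 479.2 × 26.03 = 12.5 kΩ.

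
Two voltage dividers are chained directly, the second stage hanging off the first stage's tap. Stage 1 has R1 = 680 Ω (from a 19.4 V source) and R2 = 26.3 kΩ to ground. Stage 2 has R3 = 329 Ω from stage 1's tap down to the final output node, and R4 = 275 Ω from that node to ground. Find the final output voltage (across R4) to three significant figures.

Stage 2 presents R3+R4 = 604.0 Ω as a load on stage 1's tap.
Stage 1's lower leg becomes R2‖(R3+R4) = 590.4 Ω, so V_mid = 19.4 × 590.4/1270 = 9.016 V.
Stage 2 is itself unloaded: V_out = V_mid × R4/(R3+R4) = 9.016 × 275/604.0 = 4.11 V.

V_out ≈ 4.11 V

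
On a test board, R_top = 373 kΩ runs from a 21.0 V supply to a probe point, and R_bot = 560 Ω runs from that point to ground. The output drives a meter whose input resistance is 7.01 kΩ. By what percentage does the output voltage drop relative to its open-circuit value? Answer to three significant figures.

7.39 %

The divider's output (Thévenin) resistance is R_top‖R_bot = 559.2 Ω.
Fractional drop under load = R_th/(R_th + R_L) = 559.2 / (559.2 + 7010) = 0.07387.
So the output falls by 7.39 %.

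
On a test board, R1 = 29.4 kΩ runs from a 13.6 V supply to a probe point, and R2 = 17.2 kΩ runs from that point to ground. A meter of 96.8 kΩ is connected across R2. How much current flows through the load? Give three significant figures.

R2‖R_L = 14.60 kΩ; V_out = 13.6 × 14.60/44.00 = 4.514 V.
I_L = V_out / R_L = 4.514 / 96.8 kΩ = 0.0466 mA.

I_L ≈ 0.0466 mA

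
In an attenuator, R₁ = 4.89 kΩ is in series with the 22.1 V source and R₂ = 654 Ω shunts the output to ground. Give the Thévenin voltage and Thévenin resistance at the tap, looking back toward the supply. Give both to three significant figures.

V_th = 2.61 V, R_th = 577 Ω

V_th is the open-circuit tap voltage: 22.1 × 654/(4890 + 654) = 2.61 V.
With the supply zeroed, R₁ and R₂ appear in parallel from the tap: R_th = R₁‖R₂ = (4890 × 654)/5544 = 577 Ω.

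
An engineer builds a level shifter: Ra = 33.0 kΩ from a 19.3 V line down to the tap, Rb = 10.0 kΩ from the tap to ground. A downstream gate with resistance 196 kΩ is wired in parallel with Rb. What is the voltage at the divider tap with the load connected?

V_out ≈ 4.32 V

The load sits in parallel with Rb: Rb‖R_L = (10.0 × 196) / (10.0 + 196) = 9.515 kΩ.
V_out = 19.3 × 9.515 / (33.0 + 9.515) = 19.3 × 9.515/42.51 = 4.32 V.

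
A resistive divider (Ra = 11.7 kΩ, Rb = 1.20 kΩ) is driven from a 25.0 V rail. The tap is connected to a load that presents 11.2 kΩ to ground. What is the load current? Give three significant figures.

Rb‖R_L = 1.084 kΩ; V_out = 25.0 × 1.084/12.78 = 2.120 V.
I_L = V_out / R_L = 2.120 / 11.2 kΩ = 0.189 mA.

I_L ≈ 0.189 mA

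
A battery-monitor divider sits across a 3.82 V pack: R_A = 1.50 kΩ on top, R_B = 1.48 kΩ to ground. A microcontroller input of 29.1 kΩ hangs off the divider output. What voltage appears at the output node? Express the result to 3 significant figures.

V_out ≈ 1.85 V

The load sits in parallel with R_B: R_B‖R_L = (1.48 × 29.1) / (1.48 + 29.1) = 1.408 kΩ.
V_out = 3.82 × 1.408 / (1.50 + 1.408) = 3.82 × 1.408/2.908 = 1.85 V.
(Unloaded it would have been 1.90 V.)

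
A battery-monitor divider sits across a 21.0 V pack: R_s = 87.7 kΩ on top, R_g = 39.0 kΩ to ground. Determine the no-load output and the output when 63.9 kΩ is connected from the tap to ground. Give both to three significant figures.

Unloaded: 6.46 V; loaded: 4.54 V

Open-circuit: V = 21.0 × 39.0/(87.7 + 39.0) = 6.46 V.
With the load, R_g becomes R_g‖R_L = 24.22 kΩ, so V = 21.0 × 24.22/111.9 = 4.54 V.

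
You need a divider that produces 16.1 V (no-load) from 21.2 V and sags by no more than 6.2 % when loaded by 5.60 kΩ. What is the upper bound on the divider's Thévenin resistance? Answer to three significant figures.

Loading drop = R_th/(R_th + R_L) ≤ 0.0620, so R_th ≤ R_L · ε/(1−ε) = 5.60 kΩ × 0.0620/0.9380 = 370 Ω.

R_th ≤ 370 Ω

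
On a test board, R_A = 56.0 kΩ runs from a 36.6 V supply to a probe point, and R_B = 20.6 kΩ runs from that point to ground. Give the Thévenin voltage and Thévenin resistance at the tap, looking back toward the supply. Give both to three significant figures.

V_th is the open-circuit tap voltage: 36.6 × 20.6/(56.0 + 20.6) = 9.84 V.
With the supply zeroed, R_A and R_B appear in parallel from the tap: R_th = R_A‖R_B = (56.0 × 20.6)/76.60 = 15.1 kΩ.

V_th = 9.84 V, R_th = 15.1 kΩ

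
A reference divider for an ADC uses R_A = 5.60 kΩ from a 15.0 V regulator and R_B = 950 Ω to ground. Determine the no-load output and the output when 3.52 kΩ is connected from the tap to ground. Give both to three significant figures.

Unloaded: 2.18 V; loaded: 1.77 V

Open-circuit: V = 15.0 × 950/(5600 + 950) = 2.18 V.
With the load, R_B becomes R_B‖R_L = 748.1 Ω, so V = 15.0 × 748.1/6348 = 1.77 V.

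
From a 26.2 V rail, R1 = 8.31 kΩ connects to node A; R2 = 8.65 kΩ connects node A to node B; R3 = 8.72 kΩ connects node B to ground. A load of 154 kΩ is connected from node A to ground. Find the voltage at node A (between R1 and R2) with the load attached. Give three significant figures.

V ≈ 17.1 V

Below node A the series string R2+R3 = 17.37 kΩ sits in parallel with the 154 kΩ load: 15.61 kΩ.
V_A = 26.2 × 15.61/(8.31 + 15.61) = 17.1 V.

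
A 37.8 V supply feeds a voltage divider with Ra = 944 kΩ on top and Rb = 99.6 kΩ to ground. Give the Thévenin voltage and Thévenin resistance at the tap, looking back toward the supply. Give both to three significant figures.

V_th = 3.61 V, R_th = 90.1 kΩ

V_th is the open-circuit tap voltage: 37.8 × 99.6/(944 + 99.6) = 3.61 V.
With the supply zeroed, Ra and Rb appear in parallel from the tap: R_th = Ra‖Rb = (944 × 99.6)/1044 = 90.1 kΩ.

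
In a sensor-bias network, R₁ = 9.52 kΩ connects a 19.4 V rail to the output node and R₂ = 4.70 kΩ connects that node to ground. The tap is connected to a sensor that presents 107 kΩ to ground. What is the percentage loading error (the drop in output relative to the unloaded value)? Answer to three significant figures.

2.86 %

The divider's output (Thévenin) resistance is R₁‖R₂ = 3.147 kΩ.
Fractional drop under load = R_th/(R_th + R_L) = 3.147 / (3.147 + 107) = 0.02857.
So the output falls by 2.86 %.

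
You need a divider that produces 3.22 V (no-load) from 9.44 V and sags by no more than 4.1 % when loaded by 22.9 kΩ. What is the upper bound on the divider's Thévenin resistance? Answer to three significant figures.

R_th ≤ 979 Ω

Loading drop = R_th/(R_th + R_L) ≤ 0.0410, so R_th ≤ R_L · ε/(1−ε) = 22.9 kΩ × 0.0410/0.9590 = 979 Ω.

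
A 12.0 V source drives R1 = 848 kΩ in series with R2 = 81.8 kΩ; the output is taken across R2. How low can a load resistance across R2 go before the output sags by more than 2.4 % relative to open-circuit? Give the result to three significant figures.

R_L(min) ≈ 3.03 MΩ

Output resistance R_th = R1‖R2 = (848 × 81.8)/929.8 = 74.60 kΩ.
The fractional drop is R_th/(R_th + R_L); requiring this ≤ 0.0240 gives R_L ≥ R_th(1/0.0240 − 1) = 74.60 × 40.67 = 3.03 MΩ.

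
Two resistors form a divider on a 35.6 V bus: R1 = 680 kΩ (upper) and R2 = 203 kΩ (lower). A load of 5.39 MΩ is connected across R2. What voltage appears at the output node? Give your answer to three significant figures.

V_out ≈ 7.95 V

The load sits in parallel with R2: R2‖R_L = (203 × 5390) / (203 + 5390) = 195.6 kΩ.
V_out = 35.6 × 195.6 / (680 + 195.6) = 35.6 × 195.6/875.6 = 7.95 V.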